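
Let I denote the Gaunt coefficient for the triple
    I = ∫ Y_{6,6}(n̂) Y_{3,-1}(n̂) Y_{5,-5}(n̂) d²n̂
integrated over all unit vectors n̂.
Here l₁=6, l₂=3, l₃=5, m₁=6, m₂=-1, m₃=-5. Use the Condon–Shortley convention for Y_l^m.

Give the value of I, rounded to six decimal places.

-0.207001

Checks pass: Σm=0; 14 even; l₃=5∈[3,9].
(2·6+1)(2·3+1)(2·5+1) = 1001
Δ: 4! 8! 2! / 15! → 1/675675
sum: t=1:−1/8640 t=2:+1/2304 t=3:−1/8640 = 7/34560
3j²(6 3 5; 0 0 0) = Δ·Π!·Σ² = 7/429  (sign -1)
sum: t=0:+1/1935360 = 1/1935360
3j²(6 3 5; 6 -1 -5) = Δ·Π!·Σ² = 3/91  (sign +1)
combine: 4πI² = 1001·7/429·3/91 = 7/13
take √, sign -1: I = -0.20700098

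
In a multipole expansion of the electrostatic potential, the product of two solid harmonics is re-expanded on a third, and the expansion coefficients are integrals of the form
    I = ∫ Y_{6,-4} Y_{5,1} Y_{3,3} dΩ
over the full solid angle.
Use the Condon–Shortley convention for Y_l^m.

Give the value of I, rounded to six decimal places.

Checks pass: Σm=0; 14 even; l₃=3∈[1,11].
(2·6+1)(2·5+1)(2·3+1) = 1001
Δ: 8! 4! 2! / 15! → 1/675675
sum: t=3:−1/8640 t=4:+1/2304 t=5:−1/8640 = 7/34560
3j²(6 5 3; 0 0 0) = Δ·Π!·Σ² = 7/429  (sign -1)
sum: t=6:+1/69120 = 1/69120
3j²(6 5 3; -4 1 3) = Δ·Π!·Σ² = 4/143  (sign +1)
combine: 4πI² = 1001·7/429·4/143 = 196/429
take √, sign -1: I = -0.19067531

-0.190675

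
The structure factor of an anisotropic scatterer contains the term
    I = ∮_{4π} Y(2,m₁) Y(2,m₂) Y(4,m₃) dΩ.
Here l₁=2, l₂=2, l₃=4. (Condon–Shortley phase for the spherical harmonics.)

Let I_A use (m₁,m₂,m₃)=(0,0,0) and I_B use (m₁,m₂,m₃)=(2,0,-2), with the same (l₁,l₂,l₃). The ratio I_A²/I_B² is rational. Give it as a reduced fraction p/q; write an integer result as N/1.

12/5

Shared (l₁,l₂,l₃)=(2,2,4): N and (l;000)² cancel in I_A²/I_B².
A: Δ = 0!·4!·4!/9! = 1/630; Racah Σ t=0..0: t=0:+1/16 = 1/16; ⇒ 3j(2 2 4; 0 0 0)² = 2/35, sgn +1
B: Δ = 0!·4!·4!/9! = 1/630; Racah Σ t=0..0: t=0:+1/96 = 1/96; ⇒ 3j(2 2 4; 2 0 -2)² = 1/42, sgn +1
I_A²/I_B² = (2/35)/(1/42) = 12/5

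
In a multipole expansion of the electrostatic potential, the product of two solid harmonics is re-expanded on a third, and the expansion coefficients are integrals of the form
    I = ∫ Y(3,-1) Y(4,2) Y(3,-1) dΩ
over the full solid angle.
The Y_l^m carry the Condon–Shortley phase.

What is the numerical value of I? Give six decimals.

Checks pass: Σm=0; 10 even; l₃=3∈[1,7].
(2·3+1)(2·4+1)(2·3+1) = 441
Δ: 4! 2! 4! / 11! → 1/34650
sum: t=1:−1/72 t=2:+1/16 t=3:−1/72 = 5/144
3j²(3 4 3; 0 0 0) = Δ·Π!·Σ² = 2/77  (sign -1)
sum: t=2:+1/192 t=3:−1/36 t=4:+1/192 = -5/288
3j²(3 4 3; -1 2 -1) = Δ·Π!·Σ² = 20/693  (sign -1)
combine: 4πI² = 441·2/77·20/693 = 40/121
take √, sign +1: I = 0.16219310

0.162193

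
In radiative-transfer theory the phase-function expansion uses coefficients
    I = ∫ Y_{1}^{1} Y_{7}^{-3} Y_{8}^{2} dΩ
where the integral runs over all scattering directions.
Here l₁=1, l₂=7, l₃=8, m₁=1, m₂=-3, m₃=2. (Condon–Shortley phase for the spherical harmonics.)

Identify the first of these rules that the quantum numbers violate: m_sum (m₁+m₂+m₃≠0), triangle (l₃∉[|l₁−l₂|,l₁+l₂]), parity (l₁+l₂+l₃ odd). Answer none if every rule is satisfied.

none

Σmᵢ = 0  ✓
l₃∈[|l₁−l₂|,l₁+l₂]=[6,8], have l₃=8  ✓
Σlᵢ = 16 ⇒ even  ✓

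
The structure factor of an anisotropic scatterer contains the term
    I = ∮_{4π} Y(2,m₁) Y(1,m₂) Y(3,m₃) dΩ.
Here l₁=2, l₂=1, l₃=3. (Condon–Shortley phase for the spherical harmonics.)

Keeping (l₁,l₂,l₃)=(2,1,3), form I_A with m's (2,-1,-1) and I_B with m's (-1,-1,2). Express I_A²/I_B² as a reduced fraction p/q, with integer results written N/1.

1/10

Same 2,1,3: normalisation and zero-m 3j drop out of the ratio.
A: Δ: 0! 4! 2! / 7! → 1/105; sum: t=0:+1/48 = 1/48; 3j²(2 1 3; 2 -1 -1) = Δ·Π!·Σ² = 1/105  (sign +1)
B: Δ: 0! 4! 2! / 7! → 1/105; sum: t=0:+1/12 = 1/12; 3j²(2 1 3; -1 -1 2) = Δ·Π!·Σ² = 2/21  (sign -1)
I_A²/I_B² = (1/105)/(2/21) = 1/10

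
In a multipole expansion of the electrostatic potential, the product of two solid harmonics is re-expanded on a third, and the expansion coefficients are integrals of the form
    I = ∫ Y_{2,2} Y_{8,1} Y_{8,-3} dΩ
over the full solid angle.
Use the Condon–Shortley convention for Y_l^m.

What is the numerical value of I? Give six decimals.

Checks pass: Σm=0; 18 even; l₃=8∈[6,10].
(2·2+1)(2·8+1)(2·8+1) = 1445
Δ: 2! 2! 14! / 19! → 1/348840
sum: t=0:+1/116121600 t=1:−1/25401600 t=2:+1/116121600 = -1/45158400
3j²(2 8 8; 0 0 0) = Δ·Π!·Σ² = 24/1615  (sign -1)
sum: t=0:+1/174182400 = 1/174182400
3j²(2 8 8; 2 1 -3) = Δ·Π!·Σ² = 77/3876  (sign -1)
combine: 4πI² = 1445·24/1615·77/3876 = 154/361
take √, sign +1: I = 0.18424759

0.184248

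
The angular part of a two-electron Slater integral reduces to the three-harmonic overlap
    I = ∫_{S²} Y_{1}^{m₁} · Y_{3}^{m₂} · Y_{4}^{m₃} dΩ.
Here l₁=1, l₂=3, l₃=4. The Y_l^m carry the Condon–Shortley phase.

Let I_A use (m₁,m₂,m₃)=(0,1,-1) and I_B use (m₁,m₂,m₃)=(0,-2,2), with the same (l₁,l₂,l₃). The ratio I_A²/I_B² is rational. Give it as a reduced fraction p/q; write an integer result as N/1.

l's match ⇒ only the (l;m) 3-j factors differ between A and B.
A: triangle coeff Δ(1,3,4) = 1/252; Σ_t [0,0]: t=0:+1/48 = 1/48; (3j)²=5/84 [(1 3 4; 0 1 -1)], sign=-1
B: triangle coeff Δ(1,3,4) = 1/252; Σ_t [0,0]: t=0:+1/120 = 1/120; (3j)²=1/21 [(1 3 4; 0 -2 2)], sign=+1
I_A²/I_B² = (5/84)/(1/21) = 5/4

5/4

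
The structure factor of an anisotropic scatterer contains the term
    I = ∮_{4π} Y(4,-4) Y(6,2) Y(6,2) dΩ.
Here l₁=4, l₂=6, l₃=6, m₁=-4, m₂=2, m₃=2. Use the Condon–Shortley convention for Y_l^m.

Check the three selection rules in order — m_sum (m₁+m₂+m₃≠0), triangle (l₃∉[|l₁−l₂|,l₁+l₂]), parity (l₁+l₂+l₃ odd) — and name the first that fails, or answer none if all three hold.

none

m₁+m₂+m₃ = -4 + 2 + 2 = 0  ✓
triangle: |4−6|=2 ≤ l₃=6 ≤ 4+6=10  ✓
parity: l₁+l₂+l₃ = 16 is even  ✓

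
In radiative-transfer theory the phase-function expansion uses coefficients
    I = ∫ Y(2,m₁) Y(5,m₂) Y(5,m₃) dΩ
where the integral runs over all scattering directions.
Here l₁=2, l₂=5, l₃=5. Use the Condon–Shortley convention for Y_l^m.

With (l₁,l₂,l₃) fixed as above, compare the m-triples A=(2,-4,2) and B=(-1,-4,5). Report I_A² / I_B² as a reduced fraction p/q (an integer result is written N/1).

Shared (l₁,l₂,l₃)=(2,5,5): N and (l;000)² cancel in I_A²/I_B².
A: Δ = 2!·2!·8!/13! = 1/38610; Racah Σ t=0..0: t=0:+1/20160 = 1/20160; ⇒ 3j(2 5 5; 2 -4 2)² = 12/715, sgn -1
B: Δ = 2!·2!·8!/13! = 1/38610; Racah Σ t=1..1: t=1:−1/80640 = -1/80640; ⇒ 3j(2 5 5; -1 -4 5)² = 9/286, sgn -1
I_A²/I_B² = (12/715)/(9/286) = 8/15

8/15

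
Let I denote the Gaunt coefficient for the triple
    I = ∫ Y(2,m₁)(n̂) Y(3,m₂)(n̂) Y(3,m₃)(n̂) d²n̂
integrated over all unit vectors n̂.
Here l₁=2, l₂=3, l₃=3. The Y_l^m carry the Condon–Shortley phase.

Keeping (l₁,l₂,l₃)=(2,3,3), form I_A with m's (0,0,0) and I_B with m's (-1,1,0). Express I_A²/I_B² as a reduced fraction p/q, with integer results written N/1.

8/1

Shared (l₁,l₂,l₃)=(2,3,3): N and (l;000)² cancel in I_A²/I_B².
A: Δ = 2!·2!·4!/9! = 1/3780; Racah Σ t=0..2: t=0:+1/24 t=1:−1/4 t=2:+1/24 = -1/6; ⇒ 3j(2 3 3; 0 0 0)² = 4/105, sgn +1
B: Δ = 2!·2!·4!/9! = 1/3780; Racah Σ t=1..2: t=1:−1/12 t=2:+1/8 = 1/24; ⇒ 3j(2 3 3; -1 1 0)² = 1/210, sgn -1
I_A²/I_B² = (4/105)/(1/210) = 8/1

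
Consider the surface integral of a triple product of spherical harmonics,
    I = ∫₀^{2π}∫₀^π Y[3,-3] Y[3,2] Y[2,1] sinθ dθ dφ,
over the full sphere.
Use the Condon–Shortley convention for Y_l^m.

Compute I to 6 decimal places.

Rules hold: Σm=0, L=8 even, 0≤2≤6.
N = 7·7·5 = 245
Δ = 4!·2!·2!/9! = 1/3780
Racah Σ t=1..3: t=1:−1/24 t=2:+1/4 t=3:−1/24 = 1/6
⇒ 3j(3 3 2; 0 0 0)² = 4/105, sgn +1
Racah Σ t=4..4: t=4:+1/48 = 1/48
⇒ 3j(3 3 2; -3 2 1)² = 5/84, sgn -1
4πI² = N·(3j₀)²·(3jₘ)² = 5/9
I = -1·√(0.555556/4π) = -0.21026104

-0.210261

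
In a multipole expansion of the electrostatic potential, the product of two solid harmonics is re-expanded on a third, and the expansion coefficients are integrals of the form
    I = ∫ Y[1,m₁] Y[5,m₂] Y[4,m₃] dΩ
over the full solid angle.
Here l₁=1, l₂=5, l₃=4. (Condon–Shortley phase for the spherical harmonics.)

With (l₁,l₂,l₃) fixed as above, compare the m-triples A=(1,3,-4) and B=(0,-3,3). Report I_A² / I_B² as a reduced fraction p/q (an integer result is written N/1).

1/16

l's match ⇒ only the (l;m) 3-j factors differ between A and B.
A: triangle coeff Δ(1,5,4) = 1/495; Σ_t [0,0]: t=0:+1/80640 = 1/80640; (3j)²=1/495 [(1 5 4; 1 3 -4)], sign=+1
B: triangle coeff Δ(1,5,4) = 1/495; Σ_t [1,1]: t=1:−1/5040 = -1/5040; (3j)²=16/495 [(1 5 4; 0 -3 3)], sign=+1
I_A²/I_B² = (1/495)/(16/495) = 1/16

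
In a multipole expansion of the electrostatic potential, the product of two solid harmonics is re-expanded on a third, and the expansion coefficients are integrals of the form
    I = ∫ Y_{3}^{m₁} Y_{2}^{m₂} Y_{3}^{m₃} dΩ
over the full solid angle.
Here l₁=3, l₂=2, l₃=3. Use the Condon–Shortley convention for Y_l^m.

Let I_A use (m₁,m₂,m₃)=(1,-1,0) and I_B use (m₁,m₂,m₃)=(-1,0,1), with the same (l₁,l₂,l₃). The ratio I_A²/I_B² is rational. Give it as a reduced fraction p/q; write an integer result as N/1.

Shared (l₁,l₂,l₃)=(3,2,3): N and (l;000)² cancel in I_A²/I_B².
A: Δ = 2!·4!·2!/9! = 1/3780; Racah Σ t=0..1: t=0:+1/8 t=1:−1/12 = 1/24; ⇒ 3j(3 2 3; 1 -1 0)² = 1/210, sgn -1
B: Δ = 2!·4!·2!/9! = 1/3780; Racah Σ t=0..2: t=0:+1/96 t=1:−1/6 t=2:+1/16 = -3/32; ⇒ 3j(3 2 3; -1 0 1)² = 3/140, sgn -1
I_A²/I_B² = (1/210)/(3/140) = 2/9

2/9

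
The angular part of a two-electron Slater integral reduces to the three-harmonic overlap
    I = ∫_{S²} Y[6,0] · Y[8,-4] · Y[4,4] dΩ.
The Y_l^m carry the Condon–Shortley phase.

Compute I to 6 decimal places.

Checks pass: Σm=0; 18 even; l₃=4∈[2,14].
(2·6+1)(2·8+1)(2·4+1) = 1989
Δ: 10! 2! 6! / 19! → 1/23279256
sum: t=4:+1/1658880 t=5:−1/518400 t=6:+1/1658880 = -1/1382400
3j²(6 8 4; 0 0 0) = Δ·Π!·Σ² = 504/46189  (sign -1)
sum: t=4:+1/24883200 = 1/24883200
3j²(6 8 4; 0 -4 4) = Δ·Π!·Σ² = 70/4199  (sign +1)
combine: 4πI² = 1989·504/46189·70/4199 = 317520/877591
take √, sign -1: I = -0.16968151

-0.169682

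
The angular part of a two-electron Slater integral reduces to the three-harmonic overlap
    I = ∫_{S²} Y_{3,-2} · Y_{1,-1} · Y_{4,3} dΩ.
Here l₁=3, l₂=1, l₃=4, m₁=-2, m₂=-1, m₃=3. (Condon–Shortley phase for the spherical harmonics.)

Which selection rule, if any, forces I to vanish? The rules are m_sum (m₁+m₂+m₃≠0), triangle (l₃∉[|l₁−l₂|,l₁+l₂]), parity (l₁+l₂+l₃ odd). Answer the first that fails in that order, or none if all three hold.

azimuthal sum: -2 − 1 + 3 = 0  ✓
2 ≤ 4 ≤ 4 (triangle on l)  ✓
L = 3 + 1 + 4 = 8 (even)  ✓

none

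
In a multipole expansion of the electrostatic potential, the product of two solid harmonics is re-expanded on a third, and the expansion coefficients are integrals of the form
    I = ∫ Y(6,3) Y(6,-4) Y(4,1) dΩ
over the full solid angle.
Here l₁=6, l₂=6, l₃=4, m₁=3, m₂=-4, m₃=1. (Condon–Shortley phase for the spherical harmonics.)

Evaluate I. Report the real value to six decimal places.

0.077598

m-sum 0 ✓  L=16 even ✓  0≤4≤12 ✓
Π(2lᵢ+1) = 13×13×9 = 1521
triangle coeff Δ(6,6,4) = 1/15315300
Σ_t [2,6]: t=2:+1/829440 t=3:−1/25920 t=4:+1/9216 t=5:−1/25920 t=6:+1/829440 = 7/207360
(3j)²=28/2431 [(6 6 4; 0 0 0)], sign=+1
Σ_t [0,2]: t=0:+1/967680 t=1:−1/120960 t=2:+1/207360 = -1/414720
(3j)²=21/4862 [(6 6 4; 3 -4 1)], sign=+1
⇒ 4πI² = 2646/34969
I = (+1)√(2646/34969/(4π)) = 0.07759762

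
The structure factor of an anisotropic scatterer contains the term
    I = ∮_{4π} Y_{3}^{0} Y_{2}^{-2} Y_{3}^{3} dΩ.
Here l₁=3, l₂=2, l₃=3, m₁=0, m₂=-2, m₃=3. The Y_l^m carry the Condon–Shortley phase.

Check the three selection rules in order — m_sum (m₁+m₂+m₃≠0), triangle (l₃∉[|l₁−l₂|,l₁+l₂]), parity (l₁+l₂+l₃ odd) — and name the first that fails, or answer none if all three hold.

Σmᵢ = 1  ✗
l₃∈[|l₁−l₂|,l₁+l₂]=[1,5], have l₃=3
Σlᵢ = 8 ⇒ even

m_sum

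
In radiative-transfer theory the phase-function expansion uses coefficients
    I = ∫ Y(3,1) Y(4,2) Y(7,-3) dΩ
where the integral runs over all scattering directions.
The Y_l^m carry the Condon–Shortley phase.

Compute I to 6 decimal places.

-0.239176

Checks pass: Σm=0; 14 even; l₃=7∈[1,7].
(2·3+1)(2·4+1)(2·7+1) = 945
Δ: 0! 6! 8! / 15! → 1/45045
sum: t=0:+1/20736 = 1/20736
3j²(3 4 7; 0 0 0) = Δ·Π!·Σ² = 35/1287  (sign -1)
sum: t=0:+1/69120 = 1/69120
3j²(3 4 7; 1 2 -3) = Δ·Π!·Σ² = 4/143  (sign +1)
combine: 4πI² = 945·35/1287·4/143 = 14700/20449
take √, sign -1: I = -0.23917605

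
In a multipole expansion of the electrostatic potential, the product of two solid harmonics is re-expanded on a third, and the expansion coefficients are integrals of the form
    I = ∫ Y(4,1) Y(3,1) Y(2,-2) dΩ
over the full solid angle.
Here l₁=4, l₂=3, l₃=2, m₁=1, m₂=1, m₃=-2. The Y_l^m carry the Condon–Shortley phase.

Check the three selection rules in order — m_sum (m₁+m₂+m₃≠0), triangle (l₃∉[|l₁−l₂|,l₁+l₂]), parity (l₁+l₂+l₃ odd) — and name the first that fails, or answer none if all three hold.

parity

azimuthal sum: 1 + 1 − 2 = 0  ✓
1 ≤ 2 ≤ 7 (triangle on l)  ✓
L = 4 + 3 + 2 = 9 (odd)  ✗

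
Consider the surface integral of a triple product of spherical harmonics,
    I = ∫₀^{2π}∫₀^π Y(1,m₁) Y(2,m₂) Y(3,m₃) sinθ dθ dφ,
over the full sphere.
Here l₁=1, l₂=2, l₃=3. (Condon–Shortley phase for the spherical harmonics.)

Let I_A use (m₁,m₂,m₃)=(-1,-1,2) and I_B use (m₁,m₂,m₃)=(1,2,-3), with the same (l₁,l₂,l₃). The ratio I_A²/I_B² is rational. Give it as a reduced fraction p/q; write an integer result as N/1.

2/3

Same 1,2,3: normalisation and zero-m 3j drop out of the ratio.
A: Δ: 0! 2! 4! / 7! → 1/105; sum: t=0:+1/12 = 1/12; 3j²(1 2 3; -1 -1 2) = Δ·Π!·Σ² = 2/21  (sign -1)
B: Δ: 0! 2! 4! / 7! → 1/105; sum: t=0:+1/48 = 1/48; 3j²(1 2 3; 1 2 -3) = Δ·Π!·Σ² = 1/7  (sign +1)
I_A²/I_B² = (2/21)/(1/7) = 2/3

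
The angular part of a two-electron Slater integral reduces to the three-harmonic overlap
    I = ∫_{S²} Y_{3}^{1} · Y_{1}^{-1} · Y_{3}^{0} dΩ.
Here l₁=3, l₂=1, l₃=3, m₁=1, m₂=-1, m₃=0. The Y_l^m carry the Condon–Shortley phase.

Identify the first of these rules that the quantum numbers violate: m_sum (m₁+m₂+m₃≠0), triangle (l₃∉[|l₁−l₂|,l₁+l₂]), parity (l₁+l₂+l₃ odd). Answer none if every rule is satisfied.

Σmᵢ = 0  ✓
l₃∈[|l₁−l₂|,l₁+l₂]=[2,4], have l₃=3  ✓
Σlᵢ = 7 ⇒ odd  ✗

parity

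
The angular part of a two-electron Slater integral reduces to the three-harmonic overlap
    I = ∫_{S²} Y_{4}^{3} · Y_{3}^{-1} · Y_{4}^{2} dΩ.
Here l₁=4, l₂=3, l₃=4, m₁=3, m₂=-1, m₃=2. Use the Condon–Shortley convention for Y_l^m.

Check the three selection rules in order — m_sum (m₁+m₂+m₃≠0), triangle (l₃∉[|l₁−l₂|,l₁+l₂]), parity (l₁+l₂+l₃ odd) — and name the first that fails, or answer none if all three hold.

m₁+m₂+m₃ = 3 − 1 + 2 = 4  ✗
triangle: |4−3|=1 ≤ l₃=4 ≤ 4+3=7
parity: l₁+l₂+l₃ = 11 is odd

m_sum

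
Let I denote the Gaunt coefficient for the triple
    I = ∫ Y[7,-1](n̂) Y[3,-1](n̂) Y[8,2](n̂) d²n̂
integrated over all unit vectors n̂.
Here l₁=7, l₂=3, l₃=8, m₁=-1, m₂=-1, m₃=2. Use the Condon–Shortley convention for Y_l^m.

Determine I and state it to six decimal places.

Checks pass: Σm=0; 18 even; l₃=8∈[4,10].
(2·7+1)(2·3+1)(2·8+1) = 1785
Δ: 2! 12! 4! / 19! → 1/5290740
sum: t=0:+1/7257600 t=1:−1/2073600 t=2:+1/7257600 = -1/4838400
3j²(7 3 8; 0 0 0) = Δ·Π!·Σ² = 252/20995  (sign -1)
sum: t=0:+1/7741440 t=1:−1/3628800 t=2:+1/24883200 = -37/348364800
3j²(7 3 8; -1 -1 2) = Δ·Π!·Σ² = 1369/176358  (sign -1)
combine: 4πI² = 1785·252/20995·1369/176358 = 172494/1037153
take √, sign +1: I = 0.11504312

0.115043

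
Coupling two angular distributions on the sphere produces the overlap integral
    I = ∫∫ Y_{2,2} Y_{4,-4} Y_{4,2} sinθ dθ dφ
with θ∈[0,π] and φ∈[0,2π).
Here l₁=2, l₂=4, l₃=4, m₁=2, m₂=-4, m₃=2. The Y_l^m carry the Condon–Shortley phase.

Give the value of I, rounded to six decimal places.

-0.106180

Rules hold: Σm=0, L=10 even, 2≤4≤6.
N = 5·9·9 = 405
Δ = 2!·2!·6!/11! = 1/13860
Racah Σ t=0..2: t=0:+1/192 t=1:−1/36 t=2:+1/192 = -5/288
⇒ 3j(2 4 4; 0 0 0)² = 20/693, sgn -1
Racah Σ t=0..0: t=0:+1/2880 = 1/2880
⇒ 3j(2 4 4; 2 -4 2)² = 2/165, sgn +1
4πI² = N·(3j₀)²·(3jₘ)² = 120/847
I = -1·√(0.141677/4π) = -0.10618031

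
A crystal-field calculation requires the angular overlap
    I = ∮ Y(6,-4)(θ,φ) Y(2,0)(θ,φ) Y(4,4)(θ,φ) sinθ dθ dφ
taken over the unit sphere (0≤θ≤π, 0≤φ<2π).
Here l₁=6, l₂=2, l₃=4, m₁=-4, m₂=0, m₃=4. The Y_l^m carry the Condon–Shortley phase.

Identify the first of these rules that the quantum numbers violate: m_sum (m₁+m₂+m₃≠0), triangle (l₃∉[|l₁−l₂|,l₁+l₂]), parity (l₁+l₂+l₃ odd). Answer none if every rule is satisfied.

Σmᵢ = 0  ✓
l₃∈[|l₁−l₂|,l₁+l₂]=[4,8], have l₃=4  ✓
Σlᵢ = 12 ⇒ even  ✓

none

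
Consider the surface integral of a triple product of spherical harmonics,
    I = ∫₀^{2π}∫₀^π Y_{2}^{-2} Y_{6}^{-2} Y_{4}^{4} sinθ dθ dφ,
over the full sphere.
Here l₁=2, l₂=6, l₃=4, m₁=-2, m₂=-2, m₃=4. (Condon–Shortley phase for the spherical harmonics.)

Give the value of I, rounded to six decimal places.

Rules hold: Σm=0, L=12 even, 4≤4≤8.
N = 5·13·9 = 585
Δ = 4!·0!·8!/13! = 1/6435
Racah Σ t=2..2: t=2:+1/2304 = 1/2304
⇒ 3j(2 6 4; 0 0 0)² = 5/143, sgn +1
Racah Σ t=4..4: t=4:+1/967680 = 1/967680
⇒ 3j(2 6 4; -2 -2 4)² = 1/6435, sgn +1
4πI² = N·(3j₀)²·(3jₘ)² = 5/1573
I = +1·√(0.00317864/4π) = 0.01590434

0.015904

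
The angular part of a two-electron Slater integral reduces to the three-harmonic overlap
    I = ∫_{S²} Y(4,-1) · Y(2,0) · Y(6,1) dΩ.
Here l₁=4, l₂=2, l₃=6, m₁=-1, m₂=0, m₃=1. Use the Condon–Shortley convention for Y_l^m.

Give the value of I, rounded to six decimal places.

Rules hold: Σm=0, L=12 even, 2≤6≤6.
N = 9·5·13 = 585
Δ = 0!·8!·4!/13! = 1/6435
Racah Σ t=0..0: t=0:+1/2304 = 1/2304
⇒ 3j(4 2 6; 0 0 0)² = 5/143, sgn +1
Racah Σ t=0..0: t=0:+1/2880 = 1/2880
⇒ 3j(4 2 6; -1 0 1)² = 14/429, sgn -1
4πI² = N·(3j₀)²·(3jₘ)² = 1050/1573
I = -1·√(0.667514/4π) = -0.23047581

-0.230476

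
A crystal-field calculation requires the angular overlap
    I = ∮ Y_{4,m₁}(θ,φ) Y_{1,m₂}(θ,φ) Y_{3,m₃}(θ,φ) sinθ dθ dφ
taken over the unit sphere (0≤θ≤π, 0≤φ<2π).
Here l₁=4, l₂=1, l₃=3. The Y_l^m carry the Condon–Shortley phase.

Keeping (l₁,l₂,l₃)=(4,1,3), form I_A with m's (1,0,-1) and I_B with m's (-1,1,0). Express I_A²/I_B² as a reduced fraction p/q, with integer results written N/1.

Shared (l₁,l₂,l₃)=(4,1,3): N and (l;000)² cancel in I_A²/I_B².
A: Δ = 2!·6!·0!/9! = 1/252; Racah Σ t=1..1: t=1:−1/48 = -1/48; ⇒ 3j(4 1 3; 1 0 -1)² = 5/84, sgn -1
B: Δ = 2!·6!·0!/9! = 1/252; Racah Σ t=2..2: t=2:+1/72 = 1/72; ⇒ 3j(4 1 3; -1 1 0)² = 5/126, sgn -1
I_A²/I_B² = (5/84)/(5/126) = 3/2

3/2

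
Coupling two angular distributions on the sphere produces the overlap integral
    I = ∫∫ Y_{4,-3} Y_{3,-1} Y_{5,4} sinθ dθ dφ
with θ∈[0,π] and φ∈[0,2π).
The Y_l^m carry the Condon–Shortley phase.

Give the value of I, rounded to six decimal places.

0.042401

Rules hold: Σm=0, L=12 even, 1≤5≤7.
N = 9·7·11 = 693
Δ = 2!·6!·4!/13! = 1/180180
Racah Σ t=0..2: t=0:+1/576 t=1:−1/144 t=2:+1/576 = -1/288
⇒ 3j(4 3 5; 0 0 0)² = 20/1001, sgn +1
Racah Σ t=1..2: t=1:−1/4320 t=2:+1/5760 = -1/17280
⇒ 3j(4 3 5; -3 -1 4)² = 7/4290, sgn +1
4πI² = N·(3j₀)²·(3jₘ)² = 42/1859
I = +1·√(0.0225928/4π) = 0.04240138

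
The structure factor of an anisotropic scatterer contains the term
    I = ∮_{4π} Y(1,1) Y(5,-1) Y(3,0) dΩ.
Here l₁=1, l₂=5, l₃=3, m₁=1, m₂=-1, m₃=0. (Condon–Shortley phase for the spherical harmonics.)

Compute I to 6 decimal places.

0.000000

|1−5|≤3≤1+5 violated ⇒ I = 0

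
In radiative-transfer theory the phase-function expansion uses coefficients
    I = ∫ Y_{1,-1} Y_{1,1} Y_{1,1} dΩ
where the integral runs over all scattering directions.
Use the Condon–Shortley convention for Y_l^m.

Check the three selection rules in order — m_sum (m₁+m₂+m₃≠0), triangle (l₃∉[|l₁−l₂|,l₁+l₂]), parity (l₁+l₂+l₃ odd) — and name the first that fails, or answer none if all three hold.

m_sum

m₁+m₂+m₃ = -1 + 1 + 1 = 1  ✗
triangle: |1−1|=0 ≤ l₃=1 ≤ 1+1=2
parity: l₁+l₂+l₃ = 3 is odd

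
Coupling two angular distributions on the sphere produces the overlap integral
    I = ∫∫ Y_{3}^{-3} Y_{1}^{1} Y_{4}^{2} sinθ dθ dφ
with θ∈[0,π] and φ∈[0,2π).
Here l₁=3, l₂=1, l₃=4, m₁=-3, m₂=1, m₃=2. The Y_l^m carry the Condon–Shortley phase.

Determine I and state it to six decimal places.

0.061558

Rules hold: Σm=0, L=8 even, 2≤4≤4.
N = 7·3·9 = 189
Δ = 0!·6!·2!/9! = 1/252
Racah Σ t=0..0: t=0:+1/36 = 1/36
⇒ 3j(3 1 4; 0 0 0)² = 4/63, sgn +1
Racah Σ t=0..0: t=0:+1/1440 = 1/1440
⇒ 3j(3 1 4; -3 1 2)² = 1/252, sgn +1
4πI² = N·(3j₀)²·(3jₘ)² = 1/21
I = +1·√(0.047619/4π) = 0.06155813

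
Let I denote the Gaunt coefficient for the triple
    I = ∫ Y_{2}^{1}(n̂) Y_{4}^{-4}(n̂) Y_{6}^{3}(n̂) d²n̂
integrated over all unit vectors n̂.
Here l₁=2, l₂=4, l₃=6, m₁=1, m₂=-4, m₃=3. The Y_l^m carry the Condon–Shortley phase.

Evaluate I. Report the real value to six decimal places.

-0.047713

m-sum 0 ✓  L=12 even ✓  2≤6≤6 ✓
Π(2lᵢ+1) = 5×9×13 = 585
triangle coeff Δ(2,4,6) = 1/6435
Σ_t [0,0]: t=0:+1/2304 = 1/2304
(3j)²=5/143 [(2 4 6; 0 0 0)], sign=+1
Σ_t [0,0]: t=0:+1/241920 = 1/241920
(3j)²=1/715 [(2 4 6; 1 -4 3)], sign=-1
⇒ 4πI² = 45/1573
I = (-1)√(45/1573/(4π)) = -0.04771303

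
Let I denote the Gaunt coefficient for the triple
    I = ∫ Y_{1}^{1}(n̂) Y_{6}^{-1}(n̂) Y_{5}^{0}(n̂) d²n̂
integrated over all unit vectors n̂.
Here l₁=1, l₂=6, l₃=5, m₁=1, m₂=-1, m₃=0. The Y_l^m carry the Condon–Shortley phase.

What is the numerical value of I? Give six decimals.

-0.187239

Checks pass: Σm=0; 12 even; l₃=5∈[5,7].
(2·1+1)(2·6+1)(2·5+1) = 429
Δ: 2! 0! 10! / 13! → 1/858
sum: t=1:−1/14400 = -1/14400
3j²(1 6 5; 0 0 0) = Δ·Π!·Σ² = 6/143  (sign +1)
sum: t=0:+1/28800 = 1/28800
3j²(1 6 5; 1 -1 0) = Δ·Π!·Σ² = 7/286  (sign -1)
combine: 4πI² = 429·6/143·7/286 = 63/143
take √, sign -1: I = -0.18723944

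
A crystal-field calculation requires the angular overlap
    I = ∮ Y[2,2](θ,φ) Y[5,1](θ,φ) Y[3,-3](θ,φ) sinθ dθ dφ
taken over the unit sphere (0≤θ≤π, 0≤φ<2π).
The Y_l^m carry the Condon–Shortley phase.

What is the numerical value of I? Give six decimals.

-0.023961

m-sum 0 ✓  L=10 even ✓  3≤3≤7 ✓
Π(2lᵢ+1) = 5×11×7 = 385
triangle coeff Δ(2,5,3) = 1/2310
Σ_t [2,2]: t=2:+1/144 = 1/144
(3j)²=10/231 [(2 5 3; 0 0 0)], sign=-1
Σ_t [0,0]: t=0:+1/17280 = 1/17280
(3j)²=1/2310 [(2 5 3; 2 1 -3)], sign=+1
⇒ 4πI² = 5/693
I = (-1)√(5/693/(4π)) = -0.02396147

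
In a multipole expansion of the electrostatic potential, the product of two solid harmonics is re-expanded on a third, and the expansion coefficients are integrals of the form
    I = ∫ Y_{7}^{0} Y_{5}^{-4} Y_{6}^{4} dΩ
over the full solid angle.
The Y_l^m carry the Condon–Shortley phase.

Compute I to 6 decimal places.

0.150533

Checks pass: Σm=0; 18 even; l₃=6∈[2,12].
(2·7+1)(2·5+1)(2·6+1) = 2145
Δ: 6! 8! 4! / 19! → 1/174594420
sum: t=1:−1/4147200 t=2:+1/207360 t=3:−1/82944 t=4:+1/207360 t=5:−1/4147200 = -1/345600
3j²(7 5 6; 0 0 0) = Δ·Π!·Σ² = 420/46189  (sign -1)
sum: t=0:+1/21772800 t=1:−1/4147200 = -17/87091200
3j²(7 5 6; 0 -4 4) = Δ·Π!·Σ² = 119/8151  (sign -1)
combine: 4πI² = 2145·420/46189·119/8151 = 14700/51623
take √, sign +1: I = 0.15053314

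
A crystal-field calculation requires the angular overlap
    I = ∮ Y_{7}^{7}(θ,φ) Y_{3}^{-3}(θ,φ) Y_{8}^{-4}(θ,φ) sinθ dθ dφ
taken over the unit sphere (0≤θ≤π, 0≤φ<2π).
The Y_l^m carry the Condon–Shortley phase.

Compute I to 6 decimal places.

-0.020973

Rules hold: Σm=0, L=18 even, 4≤8≤10.
N = 15·7·17 = 1785
Δ = 2!·12!·4!/19! = 1/5290740
Racah Σ t=0..2: t=0:+1/7257600 t=1:−1/2073600 t=2:+1/7257600 = -1/4838400
⇒ 3j(7 3 8; 0 0 0)² = 252/20995, sgn -1
Racah Σ t=0..0: t=0:+1/22992076800 = 1/22992076800
⇒ 3j(7 3 8; 7 -3 -4)² = 1/3876, sgn +1
4πI² = N·(3j₀)²·(3jₘ)² = 441/79781
I = -1·√(0.00552763/4π) = -0.02097320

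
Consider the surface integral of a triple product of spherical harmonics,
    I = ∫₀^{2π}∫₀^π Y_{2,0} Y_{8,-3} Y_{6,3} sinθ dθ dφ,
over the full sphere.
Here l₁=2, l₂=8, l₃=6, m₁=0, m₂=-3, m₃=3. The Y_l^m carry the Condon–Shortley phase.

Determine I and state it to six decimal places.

m-sum 0 ✓  L=16 even ✓  6≤6≤10 ✓
Π(2lᵢ+1) = 5×17×13 = 1105
triangle coeff Δ(2,8,6) = 1/30940
Σ_t [2,2]: t=2:+1/2073600 = 1/2073600
(3j)²=28/1105 [(2 8 6; 0 0 0)], sign=+1
Σ_t [2,2]: t=2:+1/8709120 = 1/8709120
(3j)²=55/3094 [(2 8 6; 0 -3 3)], sign=-1
⇒ 4πI² = 110/221
I = (-1)√(110/221/(4π)) = -0.19901934

-0.199019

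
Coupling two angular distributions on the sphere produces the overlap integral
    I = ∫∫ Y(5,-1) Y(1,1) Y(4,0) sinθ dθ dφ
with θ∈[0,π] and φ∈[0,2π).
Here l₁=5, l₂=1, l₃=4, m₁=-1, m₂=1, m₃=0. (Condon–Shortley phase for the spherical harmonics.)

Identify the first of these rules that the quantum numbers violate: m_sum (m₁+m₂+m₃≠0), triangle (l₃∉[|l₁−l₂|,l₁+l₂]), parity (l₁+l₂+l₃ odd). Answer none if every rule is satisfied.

none

Σmᵢ = 0  ✓
l₃∈[|l₁−l₂|,l₁+l₂]=[4,6], have l₃=4  ✓
Σlᵢ = 10 ⇒ even  ✓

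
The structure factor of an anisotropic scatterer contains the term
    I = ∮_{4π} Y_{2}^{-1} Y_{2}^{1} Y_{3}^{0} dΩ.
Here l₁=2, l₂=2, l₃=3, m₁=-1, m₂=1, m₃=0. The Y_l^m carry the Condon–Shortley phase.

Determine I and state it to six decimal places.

0.000000

l₁+l₂+l₃=7 is odd: 3j(l;000)=0 ⇒ I=0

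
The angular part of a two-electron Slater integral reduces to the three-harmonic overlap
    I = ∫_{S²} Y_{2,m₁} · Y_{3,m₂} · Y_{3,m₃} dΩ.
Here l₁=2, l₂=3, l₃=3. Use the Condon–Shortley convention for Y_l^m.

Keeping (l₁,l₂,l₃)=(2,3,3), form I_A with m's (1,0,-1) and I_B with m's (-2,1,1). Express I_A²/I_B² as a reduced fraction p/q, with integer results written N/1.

l's match ⇒ only the (l;m) 3-j factors differ between A and B.
A: triangle coeff Δ(2,3,3) = 1/3780; Σ_t [0,1]: t=0:+1/12 t=1:−1/8 = -1/24; (3j)²=1/210 [(2 3 3; 1 0 -1)], sign=-1
B: triangle coeff Δ(2,3,3) = 1/3780; Σ_t [2,2]: t=2:+1/16 = 1/16; (3j)²=2/35 [(2 3 3; -2 1 1)], sign=+1
I_A²/I_B² = (1/210)/(2/35) = 1/12

1/12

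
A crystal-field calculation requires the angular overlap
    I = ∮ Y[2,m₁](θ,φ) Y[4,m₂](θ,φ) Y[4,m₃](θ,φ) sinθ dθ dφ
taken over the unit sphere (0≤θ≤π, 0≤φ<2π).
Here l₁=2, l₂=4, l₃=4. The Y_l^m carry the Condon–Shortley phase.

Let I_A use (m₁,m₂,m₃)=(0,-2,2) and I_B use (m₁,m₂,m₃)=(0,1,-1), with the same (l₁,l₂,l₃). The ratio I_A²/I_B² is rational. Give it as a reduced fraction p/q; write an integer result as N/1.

Same 2,4,4: normalisation and zero-m 3j drop out of the ratio.
A: Δ: 2! 2! 6! / 11! → 1/13860; sum: t=0:+1/192 t=1:−1/120 t=2:+1/2880 = -1/360; 3j²(2 4 4; 0 -2 2) = Δ·Π!·Σ² = 16/3465  (sign -1)
B: Δ: 2! 2! 6! / 11! → 1/13860; sum: t=0:+1/480 t=1:−1/48 t=2:+1/144 = -17/1440; 3j²(2 4 4; 0 1 -1) = Δ·Π!·Σ² = 289/13860  (sign +1)
I_A²/I_B² = (16/3465)/(289/13860) = 64/289

64/289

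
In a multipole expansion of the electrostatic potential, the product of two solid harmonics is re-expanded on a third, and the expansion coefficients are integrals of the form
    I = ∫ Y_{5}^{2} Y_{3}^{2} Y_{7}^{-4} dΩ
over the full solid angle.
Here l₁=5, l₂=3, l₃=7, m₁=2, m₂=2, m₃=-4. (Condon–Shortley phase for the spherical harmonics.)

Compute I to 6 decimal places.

l₁+l₂+l₃=15 is odd: 3j(l;000)=0 ⇒ I=0

0.000000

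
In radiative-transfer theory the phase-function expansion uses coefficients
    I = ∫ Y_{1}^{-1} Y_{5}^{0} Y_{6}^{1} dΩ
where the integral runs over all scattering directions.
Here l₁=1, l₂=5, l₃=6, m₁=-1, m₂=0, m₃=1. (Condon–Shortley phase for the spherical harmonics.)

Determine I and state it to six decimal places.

-0.187239

Rules hold: Σm=0, L=12 even, 4≤6≤6.
N = 3·11·13 = 429
Δ = 0!·2!·10!/13! = 1/858
Racah Σ t=0..0: t=0:+1/14400 = 1/14400
⇒ 3j(1 5 6; 0 0 0)² = 6/143, sgn +1
Racah Σ t=0..0: t=0:+1/28800 = 1/28800
⇒ 3j(1 5 6; -1 0 1)² = 7/286, sgn -1
4πI² = N·(3j₀)²·(3jₘ)² = 63/143
I = -1·√(0.440559/4π) = -0.18723944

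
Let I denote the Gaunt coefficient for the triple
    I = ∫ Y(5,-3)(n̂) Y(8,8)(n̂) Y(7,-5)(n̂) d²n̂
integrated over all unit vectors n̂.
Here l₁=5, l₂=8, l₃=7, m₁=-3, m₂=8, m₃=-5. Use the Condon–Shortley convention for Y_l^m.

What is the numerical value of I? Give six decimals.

m-sum 0 ✓  L=20 even ✓  3≤7≤13 ✓
Π(2lᵢ+1) = 11×17×15 = 2805
triangle coeff Δ(5,8,7) = 1/814773960
Σ_t [1,5]: t=1:−1/87091200 t=2:+1/4976640 t=3:−1/2073600 t=4:+1/4976640 t=5:−1/87091200 = -1/9676800
(3j)²=360/46189 [(5 8 7; 0 0 0)], sign=+1
Σ_t [6,6]: t=6:+1/10450944000 = 1/10450944000
(3j)²=88/4845 [(5 8 7; -3 8 -5)], sign=+1
⇒ 4πI² = 31680/79781
I = (+1)√(31680/79781/(4π)) = 0.17776159

0.177762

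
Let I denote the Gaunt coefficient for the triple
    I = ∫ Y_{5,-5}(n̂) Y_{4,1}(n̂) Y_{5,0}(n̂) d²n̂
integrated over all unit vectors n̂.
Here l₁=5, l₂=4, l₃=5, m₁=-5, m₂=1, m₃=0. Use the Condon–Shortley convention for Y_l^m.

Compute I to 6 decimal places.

0.000000

m-sum = -5 + 1 + 0 = -4 ≠ 0 ⇒ I = 0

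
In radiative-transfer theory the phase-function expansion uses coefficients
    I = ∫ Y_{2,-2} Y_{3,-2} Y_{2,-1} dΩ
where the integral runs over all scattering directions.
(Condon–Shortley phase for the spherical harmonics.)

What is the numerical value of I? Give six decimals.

0.000000

Σmᵢ = -5 ≠ 0, so the φ-integral vanishes; I = 0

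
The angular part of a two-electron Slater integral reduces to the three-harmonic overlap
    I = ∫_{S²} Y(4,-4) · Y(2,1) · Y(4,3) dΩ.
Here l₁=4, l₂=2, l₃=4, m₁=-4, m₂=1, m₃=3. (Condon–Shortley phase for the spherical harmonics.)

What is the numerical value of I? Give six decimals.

m-sum 0 ✓  L=10 even ✓  2≤4≤6 ✓
Π(2lᵢ+1) = 9×5×9 = 405
triangle coeff Δ(4,2,4) = 1/13860
Σ_t [0,2]: t=0:+1/192 t=1:−1/36 t=2:+1/192 = -5/288
(3j)²=20/693 [(4 2 4; 0 0 0)], sign=-1
Σ_t [2,2]: t=2:+1/1440 = 1/1440
(3j)²=7/165 [(4 2 4; -4 1 3)], sign=-1
⇒ 4πI² = 60/121
I = (+1)√(60/121/(4π)) = 0.19864517

0.198645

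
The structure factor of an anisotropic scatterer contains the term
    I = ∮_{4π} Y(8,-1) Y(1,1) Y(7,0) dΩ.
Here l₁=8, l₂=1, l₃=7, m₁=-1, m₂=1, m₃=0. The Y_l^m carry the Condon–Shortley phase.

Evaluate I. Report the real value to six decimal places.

m-sum 0 ✓  L=16 even ✓  7≤7≤9 ✓
Π(2lᵢ+1) = 17×3×15 = 765
triangle coeff Δ(8,1,7) = 1/2040
Σ_t [1,1]: t=1:−1/25401600 = -1/25401600
(3j)²=8/255 [(8 1 7; 0 0 0)], sign=+1
Σ_t [2,2]: t=2:+1/50803200 = 1/50803200
(3j)²=3/170 [(8 1 7; -1 1 0)], sign=-1
⇒ 4πI² = 36/85
I = (-1)√(36/85/(4π)) = -0.18358486

-0.183585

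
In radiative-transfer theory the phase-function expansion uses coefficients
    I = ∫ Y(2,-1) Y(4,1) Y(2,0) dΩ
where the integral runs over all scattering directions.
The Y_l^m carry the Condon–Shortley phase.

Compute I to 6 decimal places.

Checks pass: Σm=0; 8 even; l₃=2∈[2,6].
(2·2+1)(2·4+1)(2·2+1) = 225
Δ: 4! 0! 4! / 9! → 1/630
sum: t=2:+1/16 = 1/16
3j²(2 4 2; 0 0 0) = Δ·Π!·Σ² = 2/35  (sign +1)
sum: t=3:−1/24 = -1/24
3j²(2 4 2; -1 1 0) = Δ·Π!·Σ² = 1/21  (sign -1)
combine: 4πI² = 225·2/35·1/21 = 30/49
take √, sign -1: I = -0.22072812

-0.220728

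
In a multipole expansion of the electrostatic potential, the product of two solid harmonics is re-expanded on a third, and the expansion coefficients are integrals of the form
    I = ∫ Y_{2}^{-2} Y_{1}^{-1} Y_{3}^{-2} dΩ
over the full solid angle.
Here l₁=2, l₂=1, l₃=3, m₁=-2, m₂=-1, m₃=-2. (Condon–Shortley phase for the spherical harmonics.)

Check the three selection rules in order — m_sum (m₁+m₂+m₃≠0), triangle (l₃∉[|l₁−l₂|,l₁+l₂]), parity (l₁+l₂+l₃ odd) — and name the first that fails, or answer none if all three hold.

m₁+m₂+m₃ = -2 − 1 − 2 = -5  ✗
triangle: |2−1|=1 ≤ l₃=3 ≤ 2+1=3
parity: l₁+l₂+l₃ = 6 is even

m_sum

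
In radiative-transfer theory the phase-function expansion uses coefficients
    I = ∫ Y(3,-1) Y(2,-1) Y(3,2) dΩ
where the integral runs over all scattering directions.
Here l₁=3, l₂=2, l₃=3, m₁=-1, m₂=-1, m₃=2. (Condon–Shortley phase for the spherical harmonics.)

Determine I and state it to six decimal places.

m-sum 0 ✓  L=8 even ✓  1≤3≤5 ✓
Π(2lᵢ+1) = 7×5×7 = 245
triangle coeff Δ(3,2,3) = 1/3780
Σ_t [0,2]: t=0:+1/24 t=1:−1/4 t=2:+1/24 = -1/6
(3j)²=4/105 [(3 2 3; 0 0 0)], sign=+1
Σ_t [0,1]: t=0:+1/48 t=1:−1/12 = -1/16
(3j)²=1/28 [(3 2 3; -1 -1 2)], sign=+1
⇒ 4πI² = 1/3
I = (+1)√(1/3/(4π)) = 0.16286750

0.162868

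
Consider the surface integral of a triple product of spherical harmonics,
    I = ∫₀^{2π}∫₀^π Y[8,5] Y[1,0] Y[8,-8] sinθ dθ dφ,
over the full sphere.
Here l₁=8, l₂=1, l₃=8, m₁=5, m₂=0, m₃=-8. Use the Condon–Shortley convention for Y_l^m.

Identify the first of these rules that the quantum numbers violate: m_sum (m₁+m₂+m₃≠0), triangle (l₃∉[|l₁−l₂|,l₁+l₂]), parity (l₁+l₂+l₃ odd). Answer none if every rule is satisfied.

m_sum

Σmᵢ = -3  ✗
l₃∈[|l₁−l₂|,l₁+l₂]=[7,9], have l₃=8
Σlᵢ = 17 ⇒ odd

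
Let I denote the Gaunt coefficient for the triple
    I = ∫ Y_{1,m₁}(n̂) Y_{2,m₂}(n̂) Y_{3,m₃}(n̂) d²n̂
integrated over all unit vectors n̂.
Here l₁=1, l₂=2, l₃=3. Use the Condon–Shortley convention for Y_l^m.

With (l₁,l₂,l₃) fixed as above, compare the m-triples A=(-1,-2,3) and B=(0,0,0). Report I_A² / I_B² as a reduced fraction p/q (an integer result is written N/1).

5/3

Shared (l₁,l₂,l₃)=(1,2,3): N and (l;000)² cancel in I_A²/I_B².
A: Δ = 0!·2!·4!/7! = 1/105; Racah Σ t=0..0: t=0:+1/48 = 1/48; ⇒ 3j(1 2 3; -1 -2 3)² = 1/7, sgn +1
B: Δ = 0!·2!·4!/7! = 1/105; Racah Σ t=0..0: t=0:+1/4 = 1/4; ⇒ 3j(1 2 3; 0 0 0)² = 3/35, sgn -1
I_A²/I_B² = (1/7)/(3/35) = 5/3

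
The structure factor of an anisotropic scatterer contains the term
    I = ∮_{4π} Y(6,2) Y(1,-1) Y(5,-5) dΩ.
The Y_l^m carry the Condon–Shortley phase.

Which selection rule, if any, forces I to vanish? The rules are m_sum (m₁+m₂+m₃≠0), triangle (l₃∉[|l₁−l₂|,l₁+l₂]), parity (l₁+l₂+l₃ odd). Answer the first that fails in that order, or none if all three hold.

m_sum

azimuthal sum: 2 − 1 − 5 = -4  ✗
5 ≤ 5 ≤ 7 (triangle on l)
L = 6 + 1 + 5 = 12 (even)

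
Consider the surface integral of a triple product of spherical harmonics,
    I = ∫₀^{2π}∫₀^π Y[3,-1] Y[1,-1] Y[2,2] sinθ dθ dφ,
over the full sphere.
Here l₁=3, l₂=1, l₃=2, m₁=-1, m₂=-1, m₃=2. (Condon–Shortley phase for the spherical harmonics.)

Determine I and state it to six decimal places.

Checks pass: Σm=0; 6 even; l₃=2∈[2,4].
(2·3+1)(2·1+1)(2·2+1) = 105
Δ: 2! 4! 0! / 7! → 1/105
sum: t=1:−1/4 = -1/4
3j²(3 1 2; 0 0 0) = Δ·Π!·Σ² = 3/35  (sign -1)
sum: t=0:+1/48 = 1/48
3j²(3 1 2; -1 -1 2) = Δ·Π!·Σ² = 1/105  (sign +1)
combine: 4πI² = 105·3/35·1/105 = 3/35
take √, sign -1: I = -0.08258890

-0.082589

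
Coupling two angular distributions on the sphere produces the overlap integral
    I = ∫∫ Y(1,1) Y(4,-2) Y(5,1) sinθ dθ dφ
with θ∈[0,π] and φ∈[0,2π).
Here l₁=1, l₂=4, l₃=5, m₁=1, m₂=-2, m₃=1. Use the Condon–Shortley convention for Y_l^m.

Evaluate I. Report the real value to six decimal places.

-0.120286

Checks pass: Σm=0; 10 even; l₃=5∈[3,5].
(2·1+1)(2·4+1)(2·5+1) = 297
Δ: 0! 2! 8! / 11! → 1/495
sum: t=0:+1/576 = 1/576
3j²(1 4 5; 0 0 0) = Δ·Π!·Σ² = 5/99  (sign -1)
sum: t=0:+1/2880 = 1/2880
3j²(1 4 5; 1 -2 1) = Δ·Π!·Σ² = 2/165  (sign +1)
combine: 4πI² = 297·5/99·2/165 = 2/11
take √, sign -1: I = -0.12028562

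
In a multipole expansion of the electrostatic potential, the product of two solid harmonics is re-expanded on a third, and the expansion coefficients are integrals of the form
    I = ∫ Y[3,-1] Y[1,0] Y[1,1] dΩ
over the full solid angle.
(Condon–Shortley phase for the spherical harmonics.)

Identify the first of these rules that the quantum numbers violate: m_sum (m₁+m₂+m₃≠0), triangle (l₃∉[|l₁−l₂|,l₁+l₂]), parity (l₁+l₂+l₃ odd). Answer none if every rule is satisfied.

m₁+m₂+m₃ = -1 + 0 + 1 = 0  ✓
triangle: |3−1|=2 ≤ l₃=1 ≤ 3+1=4  ✗
parity: l₁+l₂+l₃ = 5 is odd

triangle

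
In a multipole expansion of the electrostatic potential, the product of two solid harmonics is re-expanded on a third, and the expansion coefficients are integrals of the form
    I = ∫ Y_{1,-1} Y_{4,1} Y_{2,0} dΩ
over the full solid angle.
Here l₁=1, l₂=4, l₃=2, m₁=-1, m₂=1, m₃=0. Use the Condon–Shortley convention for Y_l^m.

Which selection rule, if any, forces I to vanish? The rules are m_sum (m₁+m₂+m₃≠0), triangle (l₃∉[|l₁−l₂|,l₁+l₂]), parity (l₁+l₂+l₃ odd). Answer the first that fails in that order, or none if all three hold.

triangle

Σmᵢ = 0  ✓
l₃∈[|l₁−l₂|,l₁+l₂]=[3,5], have l₃=2  ✗
Σlᵢ = 7 ⇒ odd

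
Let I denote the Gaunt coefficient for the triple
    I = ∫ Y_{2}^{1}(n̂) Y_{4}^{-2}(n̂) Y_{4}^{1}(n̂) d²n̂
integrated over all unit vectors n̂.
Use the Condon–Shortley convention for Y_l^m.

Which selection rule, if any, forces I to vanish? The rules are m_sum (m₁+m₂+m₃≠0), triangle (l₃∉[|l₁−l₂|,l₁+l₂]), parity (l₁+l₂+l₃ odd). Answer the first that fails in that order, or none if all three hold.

none

Σmᵢ = 0  ✓
l₃∈[|l₁−l₂|,l₁+l₂]=[2,6], have l₃=4  ✓
Σlᵢ = 10 ⇒ even  ✓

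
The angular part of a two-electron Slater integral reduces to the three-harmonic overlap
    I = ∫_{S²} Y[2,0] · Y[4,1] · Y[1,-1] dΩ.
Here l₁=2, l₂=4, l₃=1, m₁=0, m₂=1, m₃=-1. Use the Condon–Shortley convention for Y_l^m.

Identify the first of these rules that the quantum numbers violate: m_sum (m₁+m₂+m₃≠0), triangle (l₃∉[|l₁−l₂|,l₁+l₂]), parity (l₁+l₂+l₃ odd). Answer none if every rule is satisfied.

triangle

Σmᵢ = 0  ✓
l₃∈[|l₁−l₂|,l₁+l₂]=[2,6], have l₃=1  ✗
Σlᵢ = 7 ⇒ odd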